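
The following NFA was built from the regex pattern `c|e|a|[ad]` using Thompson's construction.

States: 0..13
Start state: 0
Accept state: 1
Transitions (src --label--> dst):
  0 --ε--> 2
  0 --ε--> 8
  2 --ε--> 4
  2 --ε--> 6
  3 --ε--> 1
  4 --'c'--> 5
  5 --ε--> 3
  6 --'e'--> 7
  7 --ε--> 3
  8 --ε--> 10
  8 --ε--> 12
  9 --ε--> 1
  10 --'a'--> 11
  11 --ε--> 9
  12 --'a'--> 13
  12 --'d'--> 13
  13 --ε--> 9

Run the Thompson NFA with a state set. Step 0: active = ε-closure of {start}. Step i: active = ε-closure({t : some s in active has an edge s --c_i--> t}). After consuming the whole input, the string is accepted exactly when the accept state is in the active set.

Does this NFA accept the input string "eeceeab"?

initial (ε-close {0}): {0,2,4,6,8,10,12}
'e' @ 1: {1,3,7}  (accept∈set)
'e' @ 2: {}  — no active states
rest 'ceeab' ignored (set empty)
end set {} — state 1 not in

Answer: REJECT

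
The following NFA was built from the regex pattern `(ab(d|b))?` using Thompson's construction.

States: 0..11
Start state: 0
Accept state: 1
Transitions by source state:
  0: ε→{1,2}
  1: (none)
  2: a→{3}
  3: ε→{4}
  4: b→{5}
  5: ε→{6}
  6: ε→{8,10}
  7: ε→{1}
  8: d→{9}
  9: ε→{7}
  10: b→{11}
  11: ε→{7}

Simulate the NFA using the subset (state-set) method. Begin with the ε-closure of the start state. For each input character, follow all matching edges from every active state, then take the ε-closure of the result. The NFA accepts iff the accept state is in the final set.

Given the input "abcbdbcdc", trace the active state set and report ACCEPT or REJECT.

S₀ = ε-closure({0}) = {0,1,2}
'a' @ 1: {3,4}
'b' @ 2: {5,6,8,10}
'c' @ 3: {}  — state set empty
rest 'bdbcdc' ignored (set empty)
after full input: {}  (accept=1 not in)

Answer: REJECT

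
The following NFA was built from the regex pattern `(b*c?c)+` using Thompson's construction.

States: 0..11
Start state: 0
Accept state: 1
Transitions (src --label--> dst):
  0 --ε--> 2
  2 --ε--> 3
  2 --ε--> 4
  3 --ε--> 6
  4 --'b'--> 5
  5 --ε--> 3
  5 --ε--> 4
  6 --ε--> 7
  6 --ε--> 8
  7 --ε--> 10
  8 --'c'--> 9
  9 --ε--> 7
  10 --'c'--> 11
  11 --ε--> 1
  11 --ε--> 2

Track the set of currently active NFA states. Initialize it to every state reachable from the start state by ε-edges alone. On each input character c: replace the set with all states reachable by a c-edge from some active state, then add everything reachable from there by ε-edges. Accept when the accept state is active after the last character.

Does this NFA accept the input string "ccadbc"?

start: ε-closure({0}) = {0,2,3,4,6,7,8,10}
'c' @ 1: {1,2,3,4,6,7,8,9,10,11}  (accept∈set)
'c' @ 2: {1,2,3,4,6,7,8,9,10,11}  (accept∈set)
'a' @ 3: {}  — state set empty
rest 'dbc' ignored (set empty)
end set {} — state 1 not in

Answer: REJECT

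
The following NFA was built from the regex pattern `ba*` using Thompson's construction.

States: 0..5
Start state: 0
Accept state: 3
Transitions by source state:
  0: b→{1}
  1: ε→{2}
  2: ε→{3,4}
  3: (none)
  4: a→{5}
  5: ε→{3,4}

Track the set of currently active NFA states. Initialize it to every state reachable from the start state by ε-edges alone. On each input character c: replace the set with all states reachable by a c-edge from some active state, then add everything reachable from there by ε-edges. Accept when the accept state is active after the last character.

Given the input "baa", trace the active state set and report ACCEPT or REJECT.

Answer: ACCEPT

Steps:
start: ε-closure({0}) = {0}
'b' @ 1: {1,2,3,4}  ✓accept
'a' @ 2: {3,4,5}  ✓accept
'a' @ 3: {3,4,5}  ✓accept
end set {3,4,5} — state 3 in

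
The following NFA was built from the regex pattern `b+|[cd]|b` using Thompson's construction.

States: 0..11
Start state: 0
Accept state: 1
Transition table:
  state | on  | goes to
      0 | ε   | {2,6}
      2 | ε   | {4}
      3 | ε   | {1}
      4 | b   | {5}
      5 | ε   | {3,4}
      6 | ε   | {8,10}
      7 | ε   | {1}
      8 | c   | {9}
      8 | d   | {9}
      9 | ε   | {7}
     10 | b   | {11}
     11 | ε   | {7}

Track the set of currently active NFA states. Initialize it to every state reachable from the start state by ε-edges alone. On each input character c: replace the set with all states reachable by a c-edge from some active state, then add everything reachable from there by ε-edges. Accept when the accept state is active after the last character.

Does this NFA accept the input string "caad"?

Answer: REJECT

Trace:
S₀ = ε-closure({0}) = {0,2,4,6,8,10}
'c' @ 1: {1,7,9}  (accept∈set)
'a' @ 2: {}  — state set empty
rest 'ad' ignored (set empty)
final: {}; accept 1 not in set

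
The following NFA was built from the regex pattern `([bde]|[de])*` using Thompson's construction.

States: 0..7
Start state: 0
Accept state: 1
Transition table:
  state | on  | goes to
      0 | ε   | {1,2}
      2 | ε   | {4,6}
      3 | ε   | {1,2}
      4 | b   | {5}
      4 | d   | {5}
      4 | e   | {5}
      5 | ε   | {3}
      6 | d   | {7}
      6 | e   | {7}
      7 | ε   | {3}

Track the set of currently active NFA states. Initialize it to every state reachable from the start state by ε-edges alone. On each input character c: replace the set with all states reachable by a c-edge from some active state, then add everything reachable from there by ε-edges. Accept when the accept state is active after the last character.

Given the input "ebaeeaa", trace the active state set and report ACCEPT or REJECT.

start: ε-closure({0}) = {0,1,2,4,6}
'e' @ 1: {1,2,3,4,5,6,7}  ✓accept
'b' @ 2: {1,2,3,4,5,6}  ✓accept
'a' @ 3: {}  — state set empty
rest 'eeaa' ignored (set empty)
end set {} — state 1 not in

Answer: REJECT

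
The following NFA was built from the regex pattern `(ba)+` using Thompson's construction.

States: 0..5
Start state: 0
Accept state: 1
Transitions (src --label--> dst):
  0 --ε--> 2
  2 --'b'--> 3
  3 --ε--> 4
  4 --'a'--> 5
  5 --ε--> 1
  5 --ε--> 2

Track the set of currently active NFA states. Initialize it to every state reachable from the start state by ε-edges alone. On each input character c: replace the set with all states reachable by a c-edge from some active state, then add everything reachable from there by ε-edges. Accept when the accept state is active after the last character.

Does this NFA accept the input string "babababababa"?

initial (ε-close {0}): {0,2}
'b' @ 1: {3,4}
'a' @ 2: {1,2,5}  [accepting]
'b' @ 3: {3,4}
'a' @ 4: {1,2,5}  [accepting]
'b' @ 5: {3,4}
'a' @ 6: {1,2,5}  [accepting]
'b' @ 7: {3,4}
'a' @ 8: {1,2,5}  [accepting]
'b' @ 9: {3,4}
'a' @ 10: {1,2,5}  [accepting]
'b' @ 11: {3,4}
'a' @ 12: {1,2,5}  [accepting]
final: {1,2,5}; accept 1 in set

Answer: ACCEPT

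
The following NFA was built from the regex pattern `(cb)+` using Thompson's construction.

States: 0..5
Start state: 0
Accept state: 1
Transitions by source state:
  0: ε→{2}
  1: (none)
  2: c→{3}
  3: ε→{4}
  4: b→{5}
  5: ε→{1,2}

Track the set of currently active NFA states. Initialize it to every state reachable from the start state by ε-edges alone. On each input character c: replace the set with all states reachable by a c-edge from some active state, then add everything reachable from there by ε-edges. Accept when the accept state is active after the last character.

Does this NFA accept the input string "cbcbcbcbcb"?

initial (ε-close {0}): {0,2}
'c' @ 1: {3,4}
'b' @ 2: {1,2,5}  [accepting]
'c' @ 3: {3,4}
'b' @ 4: {1,2,5}  [accepting]
'c' @ 5: {3,4}
'b' @ 6: {1,2,5}  [accepting]
'c' @ 7: {3,4}
'b' @ 8: {1,2,5}  [accepting]
'c' @ 9: {3,4}
'b' @ 10: {1,2,5}  [accepting]
final: {1,2,5}; accept 1 in set

Answer: ACCEPT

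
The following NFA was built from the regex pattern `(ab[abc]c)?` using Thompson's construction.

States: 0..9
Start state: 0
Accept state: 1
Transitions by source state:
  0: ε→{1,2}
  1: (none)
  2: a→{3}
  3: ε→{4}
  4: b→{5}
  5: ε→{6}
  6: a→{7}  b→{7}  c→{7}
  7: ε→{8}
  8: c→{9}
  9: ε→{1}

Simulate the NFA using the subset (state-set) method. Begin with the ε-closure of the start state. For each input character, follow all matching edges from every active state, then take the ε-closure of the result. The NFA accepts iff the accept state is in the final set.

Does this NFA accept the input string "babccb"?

Answer: REJECT

Derivation:
S₀ = ε-closure({0}) = {0,1,2}
'b' @ 1: {}  — no active states
rest 'abccb' ignored (set empty)
after full input: {}  (accept=1 not in)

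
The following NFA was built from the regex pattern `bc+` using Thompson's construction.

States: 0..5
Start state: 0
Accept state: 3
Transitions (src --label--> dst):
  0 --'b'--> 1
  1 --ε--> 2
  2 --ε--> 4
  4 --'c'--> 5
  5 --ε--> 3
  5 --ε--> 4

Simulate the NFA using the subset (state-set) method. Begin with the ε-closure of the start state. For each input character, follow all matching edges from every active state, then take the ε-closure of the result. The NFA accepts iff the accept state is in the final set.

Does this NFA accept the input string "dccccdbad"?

S₀ = ε-closure({0}) = {0}
'd' @ 1: {}  — no active states
rest 'ccccdbad' ignored (set empty)
end set {} — state 3 not in

Answer: REJECT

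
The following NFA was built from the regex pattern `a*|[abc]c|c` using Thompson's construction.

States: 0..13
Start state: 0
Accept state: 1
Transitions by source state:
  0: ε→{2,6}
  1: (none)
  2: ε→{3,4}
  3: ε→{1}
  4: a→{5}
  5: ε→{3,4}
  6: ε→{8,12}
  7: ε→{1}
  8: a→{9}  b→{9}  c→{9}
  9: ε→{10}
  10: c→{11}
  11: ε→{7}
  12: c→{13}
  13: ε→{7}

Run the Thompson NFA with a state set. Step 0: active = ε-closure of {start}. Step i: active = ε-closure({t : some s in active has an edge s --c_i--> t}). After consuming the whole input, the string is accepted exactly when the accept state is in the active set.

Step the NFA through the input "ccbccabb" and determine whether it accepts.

initial (ε-close {0}): {0,1,2,3,4,6,8,12}
'c' @ 1: {1,7,9,10,13}  (accept∈set)
'c' @ 2: {1,7,11}  (accept∈set)
'b' @ 3: {}  — state set empty
rest 'ccabb' ignored (set empty)
final: {}; accept 1 not in set

Answer: REJECT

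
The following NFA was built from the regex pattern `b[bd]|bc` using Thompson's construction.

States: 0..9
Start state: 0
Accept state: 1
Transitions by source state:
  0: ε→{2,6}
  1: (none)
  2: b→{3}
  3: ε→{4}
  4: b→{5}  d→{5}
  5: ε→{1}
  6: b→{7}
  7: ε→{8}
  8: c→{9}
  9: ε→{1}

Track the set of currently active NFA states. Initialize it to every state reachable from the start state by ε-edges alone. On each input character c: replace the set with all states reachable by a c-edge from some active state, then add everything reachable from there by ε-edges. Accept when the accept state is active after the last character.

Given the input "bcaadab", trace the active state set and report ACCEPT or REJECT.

initial (ε-close {0}): {0,2,6}
'b' @ 1: {3,4,7,8}
'c' @ 2: {1,9}  [accepting]
'a' @ 3: {}  — no active states
rest 'adab' ignored (set empty)
end set {} — state 1 not in

Answer: REJECT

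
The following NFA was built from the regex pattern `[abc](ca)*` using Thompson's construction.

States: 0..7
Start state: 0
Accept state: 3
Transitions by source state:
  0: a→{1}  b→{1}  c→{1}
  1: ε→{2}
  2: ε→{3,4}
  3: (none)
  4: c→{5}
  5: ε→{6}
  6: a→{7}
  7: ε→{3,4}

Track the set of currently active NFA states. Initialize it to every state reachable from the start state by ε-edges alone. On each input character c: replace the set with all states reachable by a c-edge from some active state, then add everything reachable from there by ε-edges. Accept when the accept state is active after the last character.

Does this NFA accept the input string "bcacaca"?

Answer: ACCEPT

Trace:
initial (ε-close {0}): {0}
'b' @ 1: {1,2,3,4}  ✓accept
'c' @ 2: {5,6}
'a' @ 3: {3,4,7}  ✓accept
'c' @ 4: {5,6}
'a' @ 5: {3,4,7}  ✓accept
'c' @ 6: {5,6}
'a' @ 7: {3,4,7}  ✓accept
after full input: {3,4,7}  (accept=3 in)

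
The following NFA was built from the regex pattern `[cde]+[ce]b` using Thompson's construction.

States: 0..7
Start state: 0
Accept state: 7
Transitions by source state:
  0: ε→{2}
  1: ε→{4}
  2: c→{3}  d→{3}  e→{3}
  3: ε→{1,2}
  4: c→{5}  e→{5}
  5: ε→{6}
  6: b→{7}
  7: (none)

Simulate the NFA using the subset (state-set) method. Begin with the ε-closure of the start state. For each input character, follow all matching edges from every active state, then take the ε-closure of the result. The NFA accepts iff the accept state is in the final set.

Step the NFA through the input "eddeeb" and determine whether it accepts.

start: ε-closure({0}) = {0,2}
'e' @ 1: {1,2,3,4}
'd' @ 2: {1,2,3,4}
'd' @ 3: {1,2,3,4}
'e' @ 4: {1,2,3,4,5,6}
'e' @ 5: {1,2,3,4,5,6}
'b' @ 6: {7}  [accepting]
after full input: {7}  (accept=7 in)

Answer: ACCEPT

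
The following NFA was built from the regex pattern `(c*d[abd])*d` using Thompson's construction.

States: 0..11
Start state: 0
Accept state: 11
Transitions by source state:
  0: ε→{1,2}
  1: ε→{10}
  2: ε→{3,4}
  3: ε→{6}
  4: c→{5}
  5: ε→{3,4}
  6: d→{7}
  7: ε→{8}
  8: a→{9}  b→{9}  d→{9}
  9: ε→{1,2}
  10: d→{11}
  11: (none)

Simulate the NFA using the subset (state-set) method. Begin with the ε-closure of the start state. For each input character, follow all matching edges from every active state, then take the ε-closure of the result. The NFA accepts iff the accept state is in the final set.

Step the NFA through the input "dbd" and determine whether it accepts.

Answer: ACCEPT

Trace:
initial (ε-close {0}): {0,1,2,3,4,6,10}
'd' @ 1: {7,8,11}  (accept∈set)
'b' @ 2: {1,2,3,4,6,9,10}
'd' @ 3: {7,8,11}  (accept∈set)
end set {7,8,11} — state 11 in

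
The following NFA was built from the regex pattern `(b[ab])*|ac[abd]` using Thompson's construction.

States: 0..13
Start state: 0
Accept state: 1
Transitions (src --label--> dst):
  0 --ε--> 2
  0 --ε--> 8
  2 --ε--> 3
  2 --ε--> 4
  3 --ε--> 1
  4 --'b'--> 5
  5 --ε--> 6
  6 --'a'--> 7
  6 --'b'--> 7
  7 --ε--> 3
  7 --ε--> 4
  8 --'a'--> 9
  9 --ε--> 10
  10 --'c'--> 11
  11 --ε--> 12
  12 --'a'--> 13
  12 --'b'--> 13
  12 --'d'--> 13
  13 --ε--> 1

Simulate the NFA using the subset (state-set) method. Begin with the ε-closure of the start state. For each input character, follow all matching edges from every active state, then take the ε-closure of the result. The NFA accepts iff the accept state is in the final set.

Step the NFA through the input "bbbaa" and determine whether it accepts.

initial (ε-close {0}): {0,1,2,3,4,8}
'b' @ 1: {5,6}
'b' @ 2: {1,3,4,7}  ✓accept
'b' @ 3: {5,6}
'a' @ 4: {1,3,4,7}  ✓accept
'a' @ 5: {}  — no active states
final: {}; accept 1 not in set

Answer: REJECT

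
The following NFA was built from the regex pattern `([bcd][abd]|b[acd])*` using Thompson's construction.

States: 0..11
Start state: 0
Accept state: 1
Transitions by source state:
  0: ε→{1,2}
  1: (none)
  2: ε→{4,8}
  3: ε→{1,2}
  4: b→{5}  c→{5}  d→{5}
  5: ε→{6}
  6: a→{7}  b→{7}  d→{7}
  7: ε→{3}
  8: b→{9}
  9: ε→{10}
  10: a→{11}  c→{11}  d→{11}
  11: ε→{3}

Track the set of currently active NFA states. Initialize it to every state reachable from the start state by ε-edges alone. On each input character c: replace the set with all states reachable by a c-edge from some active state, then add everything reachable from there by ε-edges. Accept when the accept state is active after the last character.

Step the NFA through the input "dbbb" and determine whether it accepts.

initial (ε-close {0}): {0,1,2,4,8}
'd' @ 1: {5,6}
'b' @ 2: {1,2,3,4,7,8}  (accept∈set)
'b' @ 3: {5,6,9,10}
'b' @ 4: {1,2,3,4,7,8}  (accept∈set)
end set {1,2,3,4,7,8} — state 1 in

Answer: ACCEPT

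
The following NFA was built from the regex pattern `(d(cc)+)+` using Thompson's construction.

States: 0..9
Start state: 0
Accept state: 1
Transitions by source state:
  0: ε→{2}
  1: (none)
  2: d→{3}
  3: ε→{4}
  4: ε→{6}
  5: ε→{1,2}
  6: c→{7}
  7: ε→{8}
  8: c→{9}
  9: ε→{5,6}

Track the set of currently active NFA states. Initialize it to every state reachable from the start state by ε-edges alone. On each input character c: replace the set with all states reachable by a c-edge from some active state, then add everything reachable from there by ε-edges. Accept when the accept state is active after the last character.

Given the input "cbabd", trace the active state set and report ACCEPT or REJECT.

Answer: REJECT

Trace:
initial (ε-close {0}): {0,2}
'c' @ 1: {}  — no active states
rest 'babd' ignored (set empty)
end set {} — state 1 not in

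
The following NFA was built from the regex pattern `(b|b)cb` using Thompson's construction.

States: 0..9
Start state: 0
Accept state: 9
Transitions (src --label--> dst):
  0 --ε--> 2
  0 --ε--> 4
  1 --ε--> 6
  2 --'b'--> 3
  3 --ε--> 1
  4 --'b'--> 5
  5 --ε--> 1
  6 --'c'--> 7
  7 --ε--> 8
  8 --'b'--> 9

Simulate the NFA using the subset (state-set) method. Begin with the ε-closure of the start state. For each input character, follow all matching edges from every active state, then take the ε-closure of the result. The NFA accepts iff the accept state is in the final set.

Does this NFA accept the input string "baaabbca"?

Answer: REJECT

Trace:
initial (ε-close {0}): {0,2,4}
'b' @ 1: {1,3,5,6}
'a' @ 2: {}  — no active states
rest 'aabbca' ignored (set empty)
final: {}; accept 9 not in set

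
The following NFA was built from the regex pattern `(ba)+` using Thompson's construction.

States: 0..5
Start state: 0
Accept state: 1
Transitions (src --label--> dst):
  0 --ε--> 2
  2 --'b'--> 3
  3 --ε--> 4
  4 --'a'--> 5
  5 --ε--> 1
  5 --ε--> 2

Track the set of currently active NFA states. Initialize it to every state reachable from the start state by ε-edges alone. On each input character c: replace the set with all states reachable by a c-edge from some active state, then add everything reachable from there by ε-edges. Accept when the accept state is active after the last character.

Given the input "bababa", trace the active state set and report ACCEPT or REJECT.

S₀ = ε-closure({0}) = {0,2}
'b' @ 1: {3,4}
'a' @ 2: {1,2,5}  (accept∈set)
'b' @ 3: {3,4}
'a' @ 4: {1,2,5}  (accept∈set)
'b' @ 5: {3,4}
'a' @ 6: {1,2,5}  (accept∈set)
after full input: {1,2,5}  (accept=1 in)

Answer: ACCEPT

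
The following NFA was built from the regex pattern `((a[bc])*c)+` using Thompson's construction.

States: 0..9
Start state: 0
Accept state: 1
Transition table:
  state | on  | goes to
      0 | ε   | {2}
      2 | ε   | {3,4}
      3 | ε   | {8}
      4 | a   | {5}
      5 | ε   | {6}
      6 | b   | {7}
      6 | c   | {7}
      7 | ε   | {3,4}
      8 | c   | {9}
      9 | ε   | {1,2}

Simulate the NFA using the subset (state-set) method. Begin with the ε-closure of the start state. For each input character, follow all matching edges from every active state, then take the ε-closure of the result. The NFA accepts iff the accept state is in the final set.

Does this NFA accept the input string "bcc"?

Answer: REJECT

Steps:
start: ε-closure({0}) = {0,2,3,4,8}
'b' @ 1: {}  — state set empty
rest 'cc' ignored (set empty)
after full input: {}  (accept=1 not in)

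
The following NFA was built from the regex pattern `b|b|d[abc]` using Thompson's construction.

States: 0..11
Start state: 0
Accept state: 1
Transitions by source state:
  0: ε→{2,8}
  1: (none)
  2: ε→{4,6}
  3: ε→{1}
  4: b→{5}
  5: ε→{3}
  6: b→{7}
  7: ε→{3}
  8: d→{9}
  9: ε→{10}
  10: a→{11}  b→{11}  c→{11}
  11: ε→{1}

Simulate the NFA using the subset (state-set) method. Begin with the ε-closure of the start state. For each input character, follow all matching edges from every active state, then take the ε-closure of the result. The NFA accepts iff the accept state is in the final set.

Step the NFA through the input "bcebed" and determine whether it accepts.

Answer: REJECT

Steps:
initial (ε-close {0}): {0,2,4,6,8}
'b' @ 1: {1,3,5,7}  [accepting]
'c' @ 2: {}  — no active states
rest 'ebed' ignored (set empty)
end set {} — state 1 not in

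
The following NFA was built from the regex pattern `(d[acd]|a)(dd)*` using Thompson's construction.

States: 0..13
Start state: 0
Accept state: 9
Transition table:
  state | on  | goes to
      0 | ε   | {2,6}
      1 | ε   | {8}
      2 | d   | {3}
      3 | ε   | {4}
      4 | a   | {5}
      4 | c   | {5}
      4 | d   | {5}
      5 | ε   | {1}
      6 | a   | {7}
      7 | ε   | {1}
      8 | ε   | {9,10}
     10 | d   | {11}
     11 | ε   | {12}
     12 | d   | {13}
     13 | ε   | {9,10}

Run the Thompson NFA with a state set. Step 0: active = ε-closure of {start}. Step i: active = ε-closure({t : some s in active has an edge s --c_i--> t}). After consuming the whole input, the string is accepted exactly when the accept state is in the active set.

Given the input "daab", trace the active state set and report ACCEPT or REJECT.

initial (ε-close {0}): {0,2,6}
'd' @ 1: {3,4}
'a' @ 2: {1,5,8,9,10}  ✓accept
'a' @ 3: {}  — no active states
rest 'b' ignored (set empty)
after full input: {}  (accept=9 not in)

Answer: REJECT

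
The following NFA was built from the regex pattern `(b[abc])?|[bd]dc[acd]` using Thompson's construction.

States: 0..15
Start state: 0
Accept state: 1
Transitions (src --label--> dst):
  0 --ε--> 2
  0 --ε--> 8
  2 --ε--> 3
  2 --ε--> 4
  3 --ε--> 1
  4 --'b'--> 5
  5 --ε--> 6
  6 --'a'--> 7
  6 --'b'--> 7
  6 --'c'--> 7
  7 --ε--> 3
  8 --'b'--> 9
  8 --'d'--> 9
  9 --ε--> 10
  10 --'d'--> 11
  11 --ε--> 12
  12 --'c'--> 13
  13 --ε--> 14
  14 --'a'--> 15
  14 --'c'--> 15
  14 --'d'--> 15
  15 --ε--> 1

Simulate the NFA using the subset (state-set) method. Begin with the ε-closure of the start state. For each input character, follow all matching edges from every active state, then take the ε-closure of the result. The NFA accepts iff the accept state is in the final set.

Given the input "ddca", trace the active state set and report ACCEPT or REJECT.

Answer: ACCEPT

Steps:
initial (ε-close {0}): {0,1,2,3,4,8}
'd' @ 1: {9,10}
'd' @ 2: {11,12}
'c' @ 3: {13,14}
'a' @ 4: {1,15}  ✓accept
after full input: {1,15}  (accept=1 in)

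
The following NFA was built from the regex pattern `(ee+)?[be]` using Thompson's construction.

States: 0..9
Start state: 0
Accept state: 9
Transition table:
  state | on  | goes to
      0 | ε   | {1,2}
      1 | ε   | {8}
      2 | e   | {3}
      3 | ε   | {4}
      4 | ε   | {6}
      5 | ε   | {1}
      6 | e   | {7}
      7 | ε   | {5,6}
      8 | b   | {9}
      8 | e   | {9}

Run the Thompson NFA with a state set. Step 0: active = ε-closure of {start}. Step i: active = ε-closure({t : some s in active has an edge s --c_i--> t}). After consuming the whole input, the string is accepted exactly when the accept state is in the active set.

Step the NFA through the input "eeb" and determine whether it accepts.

initial (ε-close {0}): {0,1,2,8}
'e' @ 1: {3,4,6,9}  ✓accept
'e' @ 2: {1,5,6,7,8}
'b' @ 3: {9}  ✓accept
final: {9}; accept 9 in set

Answer: ACCEPT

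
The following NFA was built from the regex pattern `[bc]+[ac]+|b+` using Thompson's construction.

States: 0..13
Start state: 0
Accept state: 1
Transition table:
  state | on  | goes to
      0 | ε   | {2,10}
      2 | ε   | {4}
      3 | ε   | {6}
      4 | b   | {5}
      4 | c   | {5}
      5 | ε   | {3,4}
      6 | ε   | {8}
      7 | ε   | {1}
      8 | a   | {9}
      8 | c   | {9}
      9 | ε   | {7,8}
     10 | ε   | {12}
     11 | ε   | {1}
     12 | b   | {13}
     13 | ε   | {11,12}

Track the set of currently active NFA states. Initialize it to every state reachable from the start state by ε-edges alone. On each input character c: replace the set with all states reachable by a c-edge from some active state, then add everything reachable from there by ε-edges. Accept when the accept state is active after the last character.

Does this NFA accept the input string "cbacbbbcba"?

S₀ = ε-closure({0}) = {0,2,4,10,12}
'c' @ 1: {3,4,5,6,8}
'b' @ 2: {3,4,5,6,8}
'a' @ 3: {1,7,8,9}  [accepting]
'c' @ 4: {1,7,8,9}  [accepting]
'b' @ 5: {}  — state set empty
rest 'bbcba' ignored (set empty)
end set {} — state 1 not in

Answer: REJECT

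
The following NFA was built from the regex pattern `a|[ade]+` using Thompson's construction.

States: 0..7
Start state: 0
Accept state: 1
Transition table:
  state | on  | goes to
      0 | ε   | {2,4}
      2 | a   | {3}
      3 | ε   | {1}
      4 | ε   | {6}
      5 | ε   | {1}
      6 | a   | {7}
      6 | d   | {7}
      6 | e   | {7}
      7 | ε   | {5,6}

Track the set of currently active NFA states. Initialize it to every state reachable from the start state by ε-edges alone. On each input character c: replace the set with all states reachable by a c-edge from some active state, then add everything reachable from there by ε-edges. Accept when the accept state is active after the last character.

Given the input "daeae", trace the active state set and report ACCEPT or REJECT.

initial (ε-close {0}): {0,2,4,6}
'd' @ 1: {1,5,6,7}  ✓accept
'a' @ 2: {1,5,6,7}  ✓accept
'e' @ 3: {1,5,6,7}  ✓accept
'a' @ 4: {1,5,6,7}  ✓accept
'e' @ 5: {1,5,6,7}  ✓accept
end set {1,5,6,7} — state 1 in

Answer: ACCEPT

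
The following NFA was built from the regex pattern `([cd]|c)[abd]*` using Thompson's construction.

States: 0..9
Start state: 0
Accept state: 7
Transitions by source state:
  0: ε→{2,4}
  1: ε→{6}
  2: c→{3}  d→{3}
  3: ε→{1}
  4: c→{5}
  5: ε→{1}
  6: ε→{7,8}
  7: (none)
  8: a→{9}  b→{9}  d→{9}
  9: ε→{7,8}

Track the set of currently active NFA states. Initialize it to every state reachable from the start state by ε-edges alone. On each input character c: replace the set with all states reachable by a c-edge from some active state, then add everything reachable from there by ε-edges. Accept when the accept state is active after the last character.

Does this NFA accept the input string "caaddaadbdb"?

start: ε-closure({0}) = {0,2,4}
'c' @ 1: {1,3,5,6,7,8}  [accepting]
'a' @ 2: {7,8,9}  [accepting]
'a' @ 3: {7,8,9}  [accepting]
'd' @ 4: {7,8,9}  [accepting]
'd' @ 5: {7,8,9}  [accepting]
'a' @ 6: {7,8,9}  [accepting]
'a' @ 7: {7,8,9}  [accepting]
'd' @ 8: {7,8,9}  [accepting]
'b' @ 9: {7,8,9}  [accepting]
'd' @ 10: {7,8,9}  [accepting]
'b' @ 11: {7,8,9}  [accepting]
end set {7,8,9} — state 7 in

Answer: ACCEPT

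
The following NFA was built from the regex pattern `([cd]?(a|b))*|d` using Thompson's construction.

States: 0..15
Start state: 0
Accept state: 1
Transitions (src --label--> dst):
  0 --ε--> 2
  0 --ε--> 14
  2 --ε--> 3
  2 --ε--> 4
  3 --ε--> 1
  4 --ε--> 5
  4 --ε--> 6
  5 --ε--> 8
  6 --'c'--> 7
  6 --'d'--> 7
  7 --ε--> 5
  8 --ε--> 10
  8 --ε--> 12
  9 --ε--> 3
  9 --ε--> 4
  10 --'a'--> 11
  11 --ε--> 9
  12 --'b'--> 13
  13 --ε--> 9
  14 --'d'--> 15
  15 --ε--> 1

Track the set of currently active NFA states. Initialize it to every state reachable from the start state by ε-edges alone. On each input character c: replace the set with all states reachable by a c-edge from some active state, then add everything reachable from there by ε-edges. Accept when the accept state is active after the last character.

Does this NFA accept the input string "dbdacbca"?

initial (ε-close {0}): {0,1,2,3,4,5,6,8,10,12,14}
'd' @ 1: {1,5,7,8,10,12,15}  (accept∈set)
'b' @ 2: {1,3,4,5,6,8,9,10,12,13}  (accept∈set)
'd' @ 3: {5,7,8,10,12}
'a' @ 4: {1,3,4,5,6,8,9,10,11,12}  (accept∈set)
'c' @ 5: {5,7,8,10,12}
'b' @ 6: {1,3,4,5,6,8,9,10,12,13}  (accept∈set)
'c' @ 7: {5,7,8,10,12}
'a' @ 8: {1,3,4,5,6,8,9,10,11,12}  (accept∈set)
end set {1,3,4,5,6,8,9,10,11,12} — state 1 in

Answer: ACCEPT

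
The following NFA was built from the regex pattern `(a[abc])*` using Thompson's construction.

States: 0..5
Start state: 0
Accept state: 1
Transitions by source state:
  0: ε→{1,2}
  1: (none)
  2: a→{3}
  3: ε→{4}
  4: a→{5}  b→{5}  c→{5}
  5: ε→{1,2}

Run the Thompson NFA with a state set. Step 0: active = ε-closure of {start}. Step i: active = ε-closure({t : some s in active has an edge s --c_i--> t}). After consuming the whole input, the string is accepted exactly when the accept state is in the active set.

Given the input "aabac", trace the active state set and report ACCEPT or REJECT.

initial (ε-close {0}): {0,1,2}
'a' @ 1: {3,4}
'a' @ 2: {1,2,5}  [accepting]
'b' @ 3: {}  — dead — no transitions
rest 'ac' ignored (set empty)
end set {} — state 1 not in

Answer: REJECT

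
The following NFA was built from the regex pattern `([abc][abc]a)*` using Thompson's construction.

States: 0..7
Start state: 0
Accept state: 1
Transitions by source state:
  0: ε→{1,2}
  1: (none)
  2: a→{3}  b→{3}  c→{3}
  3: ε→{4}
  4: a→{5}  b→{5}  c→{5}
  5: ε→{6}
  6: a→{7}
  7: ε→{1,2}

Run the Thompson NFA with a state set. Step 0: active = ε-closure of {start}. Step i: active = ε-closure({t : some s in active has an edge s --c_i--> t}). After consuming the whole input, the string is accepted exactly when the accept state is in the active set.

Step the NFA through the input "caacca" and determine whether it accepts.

Answer: ACCEPT

Derivation:
start: ε-closure({0}) = {0,1,2}
'c' @ 1: {3,4}
'a' @ 2: {5,6}
'a' @ 3: {1,2,7}  ✓accept
'c' @ 4: {3,4}
'c' @ 5: {5,6}
'a' @ 6: {1,2,7}  ✓accept
after full input: {1,2,7}  (accept=1 in)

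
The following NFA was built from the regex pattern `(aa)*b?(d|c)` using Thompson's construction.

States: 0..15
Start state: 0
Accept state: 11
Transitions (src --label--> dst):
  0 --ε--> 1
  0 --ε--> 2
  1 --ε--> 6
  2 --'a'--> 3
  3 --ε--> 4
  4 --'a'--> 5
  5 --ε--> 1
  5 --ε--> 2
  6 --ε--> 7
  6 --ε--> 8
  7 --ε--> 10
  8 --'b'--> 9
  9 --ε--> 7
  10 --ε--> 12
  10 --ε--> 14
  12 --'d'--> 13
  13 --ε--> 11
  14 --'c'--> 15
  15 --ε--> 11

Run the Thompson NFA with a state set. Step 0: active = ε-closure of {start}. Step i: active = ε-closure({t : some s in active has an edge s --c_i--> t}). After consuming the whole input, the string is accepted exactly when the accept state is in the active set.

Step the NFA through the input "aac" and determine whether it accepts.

Answer: ACCEPT

Derivation:
start: ε-closure({0}) = {0,1,2,6,7,8,10,12,14}
'a' @ 1: {3,4}
'a' @ 2: {1,2,5,6,7,8,10,12,14}
'c' @ 3: {11,15}  [accepting]
final: {11,15}; accept 11 in set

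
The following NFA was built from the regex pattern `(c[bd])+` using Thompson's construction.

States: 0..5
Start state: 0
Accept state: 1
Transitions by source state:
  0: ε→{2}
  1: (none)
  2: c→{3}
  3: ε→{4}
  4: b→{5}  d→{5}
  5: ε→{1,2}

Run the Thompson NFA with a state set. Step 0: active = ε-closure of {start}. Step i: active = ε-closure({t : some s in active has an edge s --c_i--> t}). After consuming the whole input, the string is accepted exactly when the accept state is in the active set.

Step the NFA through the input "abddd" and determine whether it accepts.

initial (ε-close {0}): {0,2}
'a' @ 1: {}  — state set empty
rest 'bddd' ignored (set empty)
after full input: {}  (accept=1 not in)

Answer: REJECT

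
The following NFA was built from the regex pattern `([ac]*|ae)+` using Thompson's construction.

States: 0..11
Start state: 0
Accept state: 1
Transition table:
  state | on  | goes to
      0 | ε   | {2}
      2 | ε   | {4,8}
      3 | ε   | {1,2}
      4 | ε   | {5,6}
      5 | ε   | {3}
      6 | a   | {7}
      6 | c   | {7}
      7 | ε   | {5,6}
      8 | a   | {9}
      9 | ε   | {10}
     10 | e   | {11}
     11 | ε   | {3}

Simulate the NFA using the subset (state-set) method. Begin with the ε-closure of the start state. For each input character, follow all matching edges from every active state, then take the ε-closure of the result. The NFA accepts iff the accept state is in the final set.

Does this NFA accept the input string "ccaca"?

Answer: ACCEPT

Derivation:
start: ε-closure({0}) = {0,1,2,3,4,5,6,8}
'c' @ 1: {1,2,3,4,5,6,7,8}  ✓accept
'c' @ 2: {1,2,3,4,5,6,7,8}  ✓accept
'a' @ 3: {1,2,3,4,5,6,7,8,9,10}  ✓accept
'c' @ 4: {1,2,3,4,5,6,7,8}  ✓accept
'a' @ 5: {1,2,3,4,5,6,7,8,9,10}  ✓accept
final: {1,2,3,4,5,6,7,8,9,10}; accept 1 in set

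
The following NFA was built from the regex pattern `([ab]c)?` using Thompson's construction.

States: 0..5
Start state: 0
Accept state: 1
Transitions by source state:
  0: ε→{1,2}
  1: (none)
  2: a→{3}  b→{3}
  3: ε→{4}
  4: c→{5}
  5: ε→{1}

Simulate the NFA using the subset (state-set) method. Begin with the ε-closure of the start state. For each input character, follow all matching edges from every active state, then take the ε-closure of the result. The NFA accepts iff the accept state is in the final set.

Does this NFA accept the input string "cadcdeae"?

start: ε-closure({0}) = {0,1,2}
'c' @ 1: {}  — dead — no transitions
rest 'adcdeae' ignored (set empty)
end set {} — state 1 not in

Answer: REJECT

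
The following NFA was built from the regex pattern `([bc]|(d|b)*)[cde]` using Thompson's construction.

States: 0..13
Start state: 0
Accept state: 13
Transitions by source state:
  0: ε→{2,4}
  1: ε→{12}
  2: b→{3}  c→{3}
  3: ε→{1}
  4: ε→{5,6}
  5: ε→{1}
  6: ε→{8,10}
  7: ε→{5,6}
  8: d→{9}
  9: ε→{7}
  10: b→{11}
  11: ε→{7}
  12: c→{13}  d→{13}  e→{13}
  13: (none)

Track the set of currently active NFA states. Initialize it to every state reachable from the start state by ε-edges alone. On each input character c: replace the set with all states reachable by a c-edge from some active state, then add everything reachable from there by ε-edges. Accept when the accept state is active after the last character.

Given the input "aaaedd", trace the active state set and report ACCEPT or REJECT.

S₀ = ε-closure({0}) = {0,1,2,4,5,6,8,10,12}
'a' @ 1: {}  — no active states
rest 'aaedd' ignored (set empty)
end set {} — state 13 not in

Answer: REJECT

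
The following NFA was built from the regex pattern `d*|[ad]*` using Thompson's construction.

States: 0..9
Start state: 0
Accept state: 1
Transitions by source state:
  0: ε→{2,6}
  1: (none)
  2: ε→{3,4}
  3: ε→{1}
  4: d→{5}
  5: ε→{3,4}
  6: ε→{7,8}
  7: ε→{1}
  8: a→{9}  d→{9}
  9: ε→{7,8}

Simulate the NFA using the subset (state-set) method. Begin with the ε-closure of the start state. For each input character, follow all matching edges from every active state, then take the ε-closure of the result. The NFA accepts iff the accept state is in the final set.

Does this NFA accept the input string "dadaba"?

initial (ε-close {0}): {0,1,2,3,4,6,7,8}
'd' @ 1: {1,3,4,5,7,8,9}  ✓accept
'a' @ 2: {1,7,8,9}  ✓accept
'd' @ 3: {1,7,8,9}  ✓accept
'a' @ 4: {1,7,8,9}  ✓accept
'b' @ 5: {}  — state set empty
rest 'a' ignored (set empty)
final: {}; accept 1 not in set

Answer: REJECT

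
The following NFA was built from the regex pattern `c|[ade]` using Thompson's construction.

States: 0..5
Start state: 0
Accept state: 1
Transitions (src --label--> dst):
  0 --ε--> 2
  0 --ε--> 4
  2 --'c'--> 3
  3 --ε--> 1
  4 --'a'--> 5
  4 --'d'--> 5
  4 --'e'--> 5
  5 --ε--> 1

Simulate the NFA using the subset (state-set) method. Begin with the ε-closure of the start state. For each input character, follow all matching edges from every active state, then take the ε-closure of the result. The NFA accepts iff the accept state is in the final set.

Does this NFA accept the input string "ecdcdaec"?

Answer: REJECT

Derivation:
S₀ = ε-closure({0}) = {0,2,4}
'e' @ 1: {1,5}  (accept∈set)
'c' @ 2: {}  — no active states
rest 'dcdaec' ignored (set empty)
final: {}; accept 1 not in set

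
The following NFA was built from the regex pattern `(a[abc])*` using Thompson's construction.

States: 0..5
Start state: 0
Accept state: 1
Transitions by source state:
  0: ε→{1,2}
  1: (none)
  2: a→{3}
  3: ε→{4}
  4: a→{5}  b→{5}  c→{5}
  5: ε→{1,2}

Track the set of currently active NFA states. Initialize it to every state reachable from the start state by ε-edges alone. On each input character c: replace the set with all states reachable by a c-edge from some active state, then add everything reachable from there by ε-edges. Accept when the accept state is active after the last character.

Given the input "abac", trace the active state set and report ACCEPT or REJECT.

S₀ = ε-closure({0}) = {0,1,2}
'a' @ 1: {3,4}
'b' @ 2: {1,2,5}  ✓accept
'a' @ 3: {3,4}
'c' @ 4: {1,2,5}  ✓accept
final: {1,2,5}; accept 1 in set

Answer: ACCEPT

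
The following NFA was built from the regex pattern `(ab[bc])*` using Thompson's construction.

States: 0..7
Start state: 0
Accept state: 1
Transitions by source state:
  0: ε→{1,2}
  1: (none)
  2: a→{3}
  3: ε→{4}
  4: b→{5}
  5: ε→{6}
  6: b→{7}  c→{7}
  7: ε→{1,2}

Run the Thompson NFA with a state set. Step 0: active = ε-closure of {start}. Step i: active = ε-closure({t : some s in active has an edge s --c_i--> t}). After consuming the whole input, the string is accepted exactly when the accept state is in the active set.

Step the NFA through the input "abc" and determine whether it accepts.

initial (ε-close {0}): {0,1,2}
'a' @ 1: {3,4}
'b' @ 2: {5,6}
'c' @ 3: {1,2,7}  [accepting]
after full input: {1,2,7}  (accept=1 in)

Answer: ACCEPT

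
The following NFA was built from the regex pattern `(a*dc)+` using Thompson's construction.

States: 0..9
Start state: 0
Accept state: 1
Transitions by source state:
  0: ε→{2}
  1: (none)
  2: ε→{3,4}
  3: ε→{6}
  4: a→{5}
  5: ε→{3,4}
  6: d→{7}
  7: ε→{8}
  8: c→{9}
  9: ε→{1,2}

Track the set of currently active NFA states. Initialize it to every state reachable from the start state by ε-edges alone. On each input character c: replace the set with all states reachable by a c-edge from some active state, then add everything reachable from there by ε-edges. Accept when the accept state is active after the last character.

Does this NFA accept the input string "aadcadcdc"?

S₀ = ε-closure({0}) = {0,2,3,4,6}
'a' @ 1: {3,4,5,6}
'a' @ 2: {3,4,5,6}
'd' @ 3: {7,8}
'c' @ 4: {1,2,3,4,6,9}  [accepting]
'a' @ 5: {3,4,5,6}
'd' @ 6: {7,8}
'c' @ 7: {1,2,3,4,6,9}  [accepting]
'd' @ 8: {7,8}
'c' @ 9: {1,2,3,4,6,9}  [accepting]
final: {1,2,3,4,6,9}; accept 1 in set

Answer: ACCEPT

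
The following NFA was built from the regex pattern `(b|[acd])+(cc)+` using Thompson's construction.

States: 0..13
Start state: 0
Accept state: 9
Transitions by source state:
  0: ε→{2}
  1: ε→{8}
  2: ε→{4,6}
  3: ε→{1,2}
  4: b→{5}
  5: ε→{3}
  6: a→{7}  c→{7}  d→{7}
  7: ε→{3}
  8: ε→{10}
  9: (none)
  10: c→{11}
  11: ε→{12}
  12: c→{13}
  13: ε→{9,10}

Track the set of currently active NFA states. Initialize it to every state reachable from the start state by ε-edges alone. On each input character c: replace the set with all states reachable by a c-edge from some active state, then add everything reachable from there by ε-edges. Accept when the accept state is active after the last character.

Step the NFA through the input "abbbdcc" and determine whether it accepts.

initial (ε-close {0}): {0,2,4,6}
'a' @ 1: {1,2,3,4,6,7,8,10}
'b' @ 2: {1,2,3,4,5,6,8,10}
'b' @ 3: {1,2,3,4,5,6,8,10}
'b' @ 4: {1,2,3,4,5,6,8,10}
'd' @ 5: {1,2,3,4,6,7,8,10}
'c' @ 6: {1,2,3,4,6,7,8,10,11,12}
'c' @ 7: {1,2,3,4,6,7,8,9,10,11,12,13}  [accepting]
final: {1,2,3,4,6,7,8,9,10,11,12,13}; accept 9 in set

Answer: ACCEPT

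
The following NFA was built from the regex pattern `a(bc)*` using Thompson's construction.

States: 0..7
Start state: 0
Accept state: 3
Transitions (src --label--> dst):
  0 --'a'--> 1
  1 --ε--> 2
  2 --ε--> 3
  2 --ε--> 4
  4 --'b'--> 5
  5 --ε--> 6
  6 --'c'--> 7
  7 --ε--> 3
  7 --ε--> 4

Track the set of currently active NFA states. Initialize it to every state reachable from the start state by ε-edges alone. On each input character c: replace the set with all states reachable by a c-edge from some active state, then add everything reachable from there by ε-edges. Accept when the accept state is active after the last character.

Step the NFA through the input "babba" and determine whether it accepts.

initial (ε-close {0}): {0}
'b' @ 1: {}  — dead — no transitions
rest 'abba' ignored (set empty)
final: {}; accept 3 not in set

Answer: REJECT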